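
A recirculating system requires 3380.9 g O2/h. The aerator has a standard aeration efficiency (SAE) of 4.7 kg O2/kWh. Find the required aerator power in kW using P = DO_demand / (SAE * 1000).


SAE in g O2/kWh = 4.7 * 1000 = 4700 g/kWh
P = DO_demand / SAE_g = 3380.9 / 4700 = 0.71934 kW

0.71934 kW


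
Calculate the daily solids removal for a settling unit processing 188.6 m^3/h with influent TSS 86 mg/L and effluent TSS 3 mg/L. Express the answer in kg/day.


Concentration drop: TSS_in - TSS_out = 86 - 3 = 83 mg/L
Hourly solids removed = Q * dTSS = 188.6 m^3/h * 83 mg/L = 15653.8 g/h  (m^3/h * mg/L = g/h)
Daily solids removed = 15653.8 * 24 = 375691.2 g/day
Convert g to kg: 375691.2 / 1000 = 375.6912 kg/day

375.6912 kg/day


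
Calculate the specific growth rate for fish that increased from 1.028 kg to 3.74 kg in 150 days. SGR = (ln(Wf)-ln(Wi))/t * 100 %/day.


ln(W_f) = ln(3.74) = 1.3190856
ln(W_i) = ln(1.028) = 0.027615167
ln(W_f) - ln(W_i) = 1.3190856 - 0.027615167 = 1.2914704
SGR = 1.2914704 / 150 * 100 = 0.86098 %/day

0.86098 %/day


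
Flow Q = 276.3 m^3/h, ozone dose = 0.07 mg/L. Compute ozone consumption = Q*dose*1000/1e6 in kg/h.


O3 demand (mg/h) = Q * dose * 1000 = 276.3 * 0.07 * 1000 = 19341 mg/h
Convert mg to kg: 19341 / 1e6 = 0.019341 kg/h

0.019341 kg/h


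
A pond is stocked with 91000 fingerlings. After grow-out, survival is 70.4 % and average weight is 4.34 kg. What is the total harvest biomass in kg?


Survivors = 91000 * 70.4/100 = 64064 fish
Harvest biomass = survivors * W_f = 64064 * 4.34 = 278037.76 kg

278037.76 kg


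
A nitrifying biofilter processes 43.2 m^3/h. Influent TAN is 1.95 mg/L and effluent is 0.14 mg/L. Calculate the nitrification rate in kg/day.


Concentration drop: TAN_in - TAN_out = 1.95 - 0.14 = 1.81 mg/L
Hourly TAN removed = Q * dTAN = 43.2 m^3/h * 1.81 mg/L = 78.192 g/h  (m^3/h * mg/L = g/h)
Daily TAN removed = 78.192 * 24 = 1876.608 g/day
Convert to kg/day: 1876.608 / 1000 = 1.876608 kg/day

1.876608 kg/day


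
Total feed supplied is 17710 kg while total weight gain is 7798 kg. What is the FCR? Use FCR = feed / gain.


FCR = feed consumed / weight gained
FCR = 17710 kg / 7798 kg = 2.2711

2.2711


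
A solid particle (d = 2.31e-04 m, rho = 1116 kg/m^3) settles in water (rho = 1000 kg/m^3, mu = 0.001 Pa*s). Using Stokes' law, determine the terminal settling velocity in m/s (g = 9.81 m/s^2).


Density difference: rho_p - rho_f = 1116 - 1000 = 116 kg/m^3
d^2 = (2.31e-04)^2 = 5.3361e-08 m^2
Numerator = (rho_p - rho_f) * g * d^2 = 116 * 9.81 * 5.3361e-08 = 6.0722684e-05
Denominator = 18 * mu = 18 * 0.001 = 0.018
v_s = 6.0722684e-05 / 0.018 = 0.00337348 m/s
Check: Re = rho_f * v_s * d / mu = 1000 * 0.00337348 * 2.31e-04 / 0.001 = 0.779 < 1, so Stokes' law applies.

0.00337348 m/s


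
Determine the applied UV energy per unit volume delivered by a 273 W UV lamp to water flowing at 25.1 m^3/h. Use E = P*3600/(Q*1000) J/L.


Energy delivered per hour = 273 W * 3600 s = 982800 J/h
Volume treated per hour = 25.1 m^3/h * 1000 = 25100 L/h
dose = 982800 / 25100 = 39.1554 J/L

39.1554 J/L


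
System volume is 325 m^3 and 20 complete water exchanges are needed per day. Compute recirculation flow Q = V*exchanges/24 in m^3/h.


Daily recirculation volume = 325 m^3 * 20 = 6500 m^3/day
Flow rate Q = daily volume / 24 h = 6500 / 24 = 270.833 m^3/h

270.833 m^3/h


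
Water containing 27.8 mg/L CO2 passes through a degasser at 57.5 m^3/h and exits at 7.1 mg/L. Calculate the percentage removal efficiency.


CO2_out / CO2_in = 7.1 / 27.8 = 0.25539568
Fraction remaining = 0.25539568
efficiency = (1 - 0.25539568) * 100 = 74.4604 %

74.4604 %


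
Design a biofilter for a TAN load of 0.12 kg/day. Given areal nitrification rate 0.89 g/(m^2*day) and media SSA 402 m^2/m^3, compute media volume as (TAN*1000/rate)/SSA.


A = 0.12*1000 / 0.89 = 134.83146 m^2
V = 134.83146 / 402 = 0.335402

0.335402 m^3


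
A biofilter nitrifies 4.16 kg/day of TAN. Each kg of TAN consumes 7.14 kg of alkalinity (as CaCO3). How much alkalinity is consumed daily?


Alkalinity factor: 7.14 kg CaCO3 consumed per kg TAN nitrified
alk = 4.16 kg TAN * 7.14 = 29.7024 kg CaCO3/day

29.7024 kg CaCO3/day


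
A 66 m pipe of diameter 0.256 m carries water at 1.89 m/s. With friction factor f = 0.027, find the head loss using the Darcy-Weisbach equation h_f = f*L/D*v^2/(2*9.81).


v^2 = 1.89^2 = 3.5721 m^2/s^2
L/D = 66/0.256 = 257.8125
h_f = f*(L/D)*v^2/(2g) = 0.027 * 257.8125 * 3.5721 / 19.62 = 1.26734 m

1.26734 m


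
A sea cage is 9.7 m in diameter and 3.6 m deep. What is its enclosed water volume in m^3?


r = d/2 = 9.7/2 = 4.85 m
Base area = pi*r^2 = pi*4.85^2 = 73.898113 m^2
Volume = 73.898113 * 3.6 = 266.033 m^3

266.033 m^3


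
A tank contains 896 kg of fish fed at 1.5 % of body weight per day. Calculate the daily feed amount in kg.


Feeding rate fraction = 1.5% / 100 = 0.015
Daily feed = 896 kg * 0.015 = 13.44 kg/day

13.44 kg/day


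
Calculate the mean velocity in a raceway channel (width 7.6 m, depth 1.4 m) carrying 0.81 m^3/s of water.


Cross-sectional area = W * d = 7.6 * 1.4 = 10.64 m^2
Velocity = Q / A = 0.81 / 10.64 = 0.0761278 m/s

0.0761278 m/s


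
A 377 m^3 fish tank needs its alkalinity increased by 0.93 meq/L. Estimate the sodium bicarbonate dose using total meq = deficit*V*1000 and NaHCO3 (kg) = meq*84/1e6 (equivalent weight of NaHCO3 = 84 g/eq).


Tank volume in L = 377 m^3 * 1000 = 377000 L
Total meq required = 0.93 meq/L * 377000 L = 350610 meq
NaHCO3 mass = 350610 meq * 84 mg/meq / 1e6 = 29.4512 kg

29.4512 kg


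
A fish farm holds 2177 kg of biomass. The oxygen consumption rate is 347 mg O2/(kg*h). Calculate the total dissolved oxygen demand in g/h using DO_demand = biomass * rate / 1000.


Total O2 consumption (mg/h) = 2177 kg * 347 mg/(kg*h) = 755419 mg/h
Convert to g/h: 755419 / 1000 = 755.419 g/h

755.419 g/h


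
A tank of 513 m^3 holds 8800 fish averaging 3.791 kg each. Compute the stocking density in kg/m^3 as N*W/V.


Total biomass = 8800 fish * 3.791 kg = 33360.8 kg
Density = total biomass / volume = 33360.8 / 513 = 65.0308 kg/m^3

65.0308 kg/m^3


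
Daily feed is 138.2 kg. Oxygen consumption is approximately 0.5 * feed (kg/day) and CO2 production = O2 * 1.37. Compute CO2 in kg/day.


O2 = 138.2 * 0.5 = 69.1
CO2 = 69.1 * 1.37 = 94.667

94.667 kg/day


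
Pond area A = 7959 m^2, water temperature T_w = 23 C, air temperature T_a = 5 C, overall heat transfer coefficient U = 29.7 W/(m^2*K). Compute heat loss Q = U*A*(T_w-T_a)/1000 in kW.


Temperature difference dT = 23 - 5 = 18 K
Heat loss (W) = U * A * dT = 29.7 * 7959 * 18 = 4254881.4 W
Convert to kW: 4254881.4 / 1000 = 4254.8814 kW

4254.8814 kW


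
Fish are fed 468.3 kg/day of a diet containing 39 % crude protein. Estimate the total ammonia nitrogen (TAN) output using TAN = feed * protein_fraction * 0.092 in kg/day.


Protein in feed = 468.3 * 39/100 = 182.637 kg/day
TAN = protein * 0.092 = 182.637 * 0.092 = 16.802604 kg/day

16.802604 kg/day


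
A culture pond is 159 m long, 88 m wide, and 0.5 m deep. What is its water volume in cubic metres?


Base area = L * W = 159 * 88 = 13992 m^2
Volume = area * depth = 13992 * 0.5 = 6996 m^3

6996 m^3


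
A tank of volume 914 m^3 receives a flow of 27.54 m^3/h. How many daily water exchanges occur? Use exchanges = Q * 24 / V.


Daily flow volume = 27.54 m^3/h * 24 h = 660.96 m^3/day
Exchanges = daily flow / tank volume = 660.96 / 914 = 0.723151 exchanges/day

0.723151 exchanges/day


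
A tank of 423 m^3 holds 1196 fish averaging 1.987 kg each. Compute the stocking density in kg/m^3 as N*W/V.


Total biomass = 1196 fish * 1.987 kg = 2376.452 kg
Density = total biomass / volume = 2376.452 / 423 = 5.61809 kg/m^3

5.61809 kg/m^3


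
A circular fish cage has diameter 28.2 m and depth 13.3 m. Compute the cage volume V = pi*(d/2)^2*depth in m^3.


r = d/2 = 28.2/2 = 14.1 m
Base area = pi*r^2 = pi*14.1^2 = 624.58004 m^2
Volume = 624.58004 * 13.3 = 8306.91 m^3

8306.91 m^3


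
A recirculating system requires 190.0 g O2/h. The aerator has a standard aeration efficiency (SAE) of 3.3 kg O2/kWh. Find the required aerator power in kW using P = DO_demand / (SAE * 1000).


SAE in g O2/kWh = 3.3 * 1000 = 3300 g/kWh
P = DO_demand / SAE_g = 190.0 / 3300 = 0.0575758 kW

0.0575758 kW


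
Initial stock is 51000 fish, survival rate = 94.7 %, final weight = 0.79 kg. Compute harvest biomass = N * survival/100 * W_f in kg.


Survivors = 51000 * 94.7/100 = 48297 fish
Harvest biomass = survivors * W_f = 48297 * 0.79 = 38154.63 kg

38154.63 kg


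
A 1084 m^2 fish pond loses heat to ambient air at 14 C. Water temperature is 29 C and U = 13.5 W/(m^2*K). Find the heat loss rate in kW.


Temperature difference dT = 29 - 14 = 15 K
Heat loss (W) = U * A * dT = 13.5 * 1084 * 15 = 219510 W
Convert to kW: 219510 / 1000 = 219.51 kW

219.51 kW


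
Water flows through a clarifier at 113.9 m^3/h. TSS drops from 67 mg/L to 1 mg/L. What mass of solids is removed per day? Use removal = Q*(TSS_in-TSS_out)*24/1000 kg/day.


Concentration drop: TSS_in - TSS_out = 67 - 1 = 66 mg/L
Hourly solids removed = Q * dTSS = 113.9 m^3/h * 66 mg/L = 7517.4 g/h  (m^3/h * mg/L = g/h)
Daily solids removed = 7517.4 * 24 = 180417.6 g/day
Convert g to kg: 180417.6 / 1000 = 180.4176 kg/day

180.4176 kg/day


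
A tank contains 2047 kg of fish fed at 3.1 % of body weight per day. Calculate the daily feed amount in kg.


Feeding rate fraction = 3.1% / 100 = 0.031
Daily feed = 2047 kg * 0.031 = 63.457 kg/day

63.457 kg/day


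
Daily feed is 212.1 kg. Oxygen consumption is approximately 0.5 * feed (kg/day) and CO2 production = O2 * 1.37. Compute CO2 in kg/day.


O2 = 212.1 * 0.5 = 106.05
CO2 = 106.05 * 1.37 = 145.2885

145.2885 kg/day


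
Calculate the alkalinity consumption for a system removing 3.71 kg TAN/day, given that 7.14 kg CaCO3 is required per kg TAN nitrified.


Alkalinity factor: 7.14 kg CaCO3 consumed per kg TAN nitrified
alk = 3.71 kg TAN * 7.14 = 26.4894 kg CaCO3/day

26.4894 kg CaCO3/day


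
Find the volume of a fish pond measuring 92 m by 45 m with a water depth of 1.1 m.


Base area = L * W = 92 * 45 = 4140 m^2
Volume = area * depth = 4140 * 1.1 = 4554 m^3

4554 m^3


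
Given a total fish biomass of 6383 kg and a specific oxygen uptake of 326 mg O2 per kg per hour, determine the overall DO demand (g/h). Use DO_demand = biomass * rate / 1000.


Total O2 consumption (mg/h) = 6383 kg * 326 mg/(kg*h) = 2080858 mg/h
Convert to g/h: 2080858 / 1000 = 2080.858 g/h

2080.858 g/h


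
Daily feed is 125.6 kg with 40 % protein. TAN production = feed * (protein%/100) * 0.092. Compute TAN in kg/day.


Protein in feed = 125.6 * 40/100 = 50.24 kg/day
TAN = protein * 0.092 = 50.24 * 0.092 = 4.62208 kg/day

4.62208 kg/day


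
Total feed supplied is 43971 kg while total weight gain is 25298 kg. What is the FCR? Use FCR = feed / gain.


FCR = feed consumed / weight gained
FCR = 43971 kg / 25298 kg = 1.73812

1.73812


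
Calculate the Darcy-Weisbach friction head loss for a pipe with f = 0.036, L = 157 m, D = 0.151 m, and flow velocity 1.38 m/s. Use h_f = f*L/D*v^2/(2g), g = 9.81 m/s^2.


v^2 = 1.38^2 = 1.9044 m^2/s^2
L/D = 157/0.151 = 1039.7351
h_f = f*(L/D)*v^2/(2g) = 0.036 * 1039.7351 * 1.9044 / 19.62 = 3.63316 m

3.63316 m


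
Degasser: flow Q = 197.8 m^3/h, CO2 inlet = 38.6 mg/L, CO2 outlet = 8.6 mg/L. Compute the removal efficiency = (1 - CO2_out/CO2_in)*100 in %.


CO2_out / CO2_in = 8.6 / 38.6 = 0.22279793
Fraction remaining = 0.22279793
efficiency = (1 - 0.22279793) * 100 = 77.7202 %

77.7202 %


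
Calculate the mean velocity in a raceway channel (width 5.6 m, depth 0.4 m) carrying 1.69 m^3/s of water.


Cross-sectional area = W * d = 5.6 * 0.4 = 2.24 m^2
Velocity = Q / A = 1.69 / 2.24 = 0.754464 m/s

0.754464 m/s


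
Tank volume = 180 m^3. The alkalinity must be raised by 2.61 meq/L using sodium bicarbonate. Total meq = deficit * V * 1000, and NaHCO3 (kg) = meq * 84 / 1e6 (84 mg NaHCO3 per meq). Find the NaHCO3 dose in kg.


Tank volume in L = 180 m^3 * 1000 = 180000 L
Total meq required = 2.61 meq/L * 180000 L = 469800 meq
NaHCO3 mass = 469800 meq * 84 mg/meq / 1e6 = 39.4632 kg

39.4632 kg


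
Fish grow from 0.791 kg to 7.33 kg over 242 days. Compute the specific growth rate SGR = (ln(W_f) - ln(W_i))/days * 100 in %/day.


ln(W_f) = ln(7.33) = 1.9919755
ln(W_i) = ln(0.791) = -0.23445731
ln(W_f) - ln(W_i) = 1.9919755 - -0.23445731 = 2.2264328
SGR = 2.2264328 / 242 * 100 = 0.920014 %/day

0.920014 %/day


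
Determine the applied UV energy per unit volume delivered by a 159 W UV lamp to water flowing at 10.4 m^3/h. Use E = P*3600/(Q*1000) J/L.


Energy delivered per hour = 159 W * 3600 s = 572400 J/h
Volume treated per hour = 10.4 m^3/h * 1000 = 10400 L/h
dose = 572400 / 10400 = 55.0385 J/L

55.0385 J/L


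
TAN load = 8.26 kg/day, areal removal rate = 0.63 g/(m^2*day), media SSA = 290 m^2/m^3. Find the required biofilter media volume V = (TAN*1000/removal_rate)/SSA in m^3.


A = 8.26*1000 / 0.63 = 13111.111 m^2
V = 13111.111 / 290 = 45.2107

45.2107 m^3


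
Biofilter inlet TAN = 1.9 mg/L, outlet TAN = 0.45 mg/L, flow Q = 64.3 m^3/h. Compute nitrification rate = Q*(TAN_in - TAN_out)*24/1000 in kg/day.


Concentration drop: TAN_in - TAN_out = 1.9 - 0.45 = 1.45 mg/L
Hourly TAN removed = Q * dTAN = 64.3 m^3/h * 1.45 mg/L = 93.235 g/h  (m^3/h * mg/L = g/h)
Daily TAN removed = 93.235 * 24 = 2237.64 g/day
Convert to kg/day: 2237.64 / 1000 = 2.23764 kg/day

2.23764 kg/day


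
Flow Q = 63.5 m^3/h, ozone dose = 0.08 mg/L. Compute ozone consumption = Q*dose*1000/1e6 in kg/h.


O3 demand (mg/h) = Q * dose * 1000 = 63.5 * 0.08 * 1000 = 5080 mg/h
Convert mg to kg: 5080 / 1e6 = 0.00508 kg/h

0.00508 kg/h


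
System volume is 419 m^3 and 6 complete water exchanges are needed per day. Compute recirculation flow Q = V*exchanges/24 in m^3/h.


Daily recirculation volume = 419 m^3 * 6 = 2514 m^3/day
Flow rate Q = daily volume / 24 h = 2514 / 24 = 104.75 m^3/h

104.75 m^3/h


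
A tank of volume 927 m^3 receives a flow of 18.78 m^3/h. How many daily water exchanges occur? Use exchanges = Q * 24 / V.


Daily flow volume = 18.78 m^3/h * 24 h = 450.72 m^3/day
Exchanges = daily flow / tank volume = 450.72 / 927 = 0.486214 exchanges/day

0.486214 exchanges/day


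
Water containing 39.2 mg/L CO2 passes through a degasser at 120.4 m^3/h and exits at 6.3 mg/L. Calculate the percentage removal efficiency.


CO2_out / CO2_in = 6.3 / 39.2 = 0.16071429
Fraction remaining = 0.16071429
efficiency = (1 - 0.16071429) * 100 = 83.9286 %

83.9286 %


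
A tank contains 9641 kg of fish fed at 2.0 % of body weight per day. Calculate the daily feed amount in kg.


Feeding rate fraction = 2.0% / 100 = 0.02
Daily feed = 9641 kg * 0.02 = 192.82 kg/day

192.82 kg/day


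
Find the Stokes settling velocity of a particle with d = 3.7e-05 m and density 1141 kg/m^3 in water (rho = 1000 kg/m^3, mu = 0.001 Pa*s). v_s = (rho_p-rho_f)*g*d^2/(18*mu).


Density difference: rho_p - rho_f = 1141 - 1000 = 141 kg/m^3
d^2 = (3.7e-05)^2 = 1.369e-09 m^2
Numerator = (rho_p - rho_f) * g * d^2 = 141 * 9.81 * 1.369e-09 = 1.8936145e-06
Denominator = 18 * mu = 18 * 0.001 = 0.018
v_s = 1.8936145e-06 / 0.018 = 1.05201e-04 m/s
Check: Re = rho_f * v_s * d / mu = 1000 * 1.05201e-04 * 3.7e-05 / 0.001 = 0.00389 < 1, so Stokes' law applies.

1.05201e-04 m/s


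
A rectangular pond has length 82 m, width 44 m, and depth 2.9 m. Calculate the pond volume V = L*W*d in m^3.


Base area = L * W = 82 * 44 = 3608 m^2
Volume = area * depth = 3608 * 2.9 = 10463.2 m^3

10463.2 m^3


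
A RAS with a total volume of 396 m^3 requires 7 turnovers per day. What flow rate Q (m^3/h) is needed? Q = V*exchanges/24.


Daily recirculation volume = 396 m^3 * 7 = 2772 m^3/day
Flow rate Q = daily volume / 24 h = 2772 / 24 = 115.5 m^3/h

115.5 m^3/h


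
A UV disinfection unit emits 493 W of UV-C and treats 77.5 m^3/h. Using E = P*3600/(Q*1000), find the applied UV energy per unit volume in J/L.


Energy delivered per hour = 493 W * 3600 s = 1774800 J/h
Volume treated per hour = 77.5 m^3/h * 1000 = 77500 L/h
dose = 1774800 / 77500 = 22.9006 J/L

22.9006 J/L


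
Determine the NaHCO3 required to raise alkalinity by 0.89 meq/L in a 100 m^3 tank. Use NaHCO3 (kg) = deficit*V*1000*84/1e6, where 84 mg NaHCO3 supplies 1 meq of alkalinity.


Tank volume in L = 100 m^3 * 1000 = 100000 L
Total meq required = 0.89 meq/L * 100000 L = 89000 meq
NaHCO3 mass = 89000 meq * 84 mg/meq / 1e6 = 7.476 kg

7.476 kg


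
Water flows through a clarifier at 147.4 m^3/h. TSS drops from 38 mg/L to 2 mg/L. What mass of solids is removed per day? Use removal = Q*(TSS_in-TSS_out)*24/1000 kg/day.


Concentration drop: TSS_in - TSS_out = 38 - 2 = 36 mg/L
Hourly solids removed = Q * dTSS = 147.4 m^3/h * 36 mg/L = 5306.4 g/h  (m^3/h * mg/L = g/h)
Daily solids removed = 5306.4 * 24 = 127353.6 g/day
Convert g to kg: 127353.6 / 1000 = 127.3536 kg/day

127.3536 kg/day


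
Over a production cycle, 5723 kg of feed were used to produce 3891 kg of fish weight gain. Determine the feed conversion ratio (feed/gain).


FCR = feed consumed / weight gained
FCR = 5723 kg / 3891 kg = 1.47083

1.47083


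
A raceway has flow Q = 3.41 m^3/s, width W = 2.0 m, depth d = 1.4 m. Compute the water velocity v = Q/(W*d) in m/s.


Cross-sectional area = W * d = 2.0 * 1.4 = 2.8 m^2
Velocity = Q / A = 3.41 / 2.8 = 1.21786 m/s

1.21786 m/s


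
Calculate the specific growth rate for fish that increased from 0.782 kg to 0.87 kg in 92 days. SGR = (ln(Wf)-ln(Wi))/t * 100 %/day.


ln(W_f) = ln(0.87) = -0.13926207
ln(W_i) = ln(0.782) = -0.24590054
ln(W_f) - ln(W_i) = -0.13926207 - -0.24590054 = 0.10663847
SGR = 0.10663847 / 92 * 100 = 0.115911 %/day

0.115911 %/day


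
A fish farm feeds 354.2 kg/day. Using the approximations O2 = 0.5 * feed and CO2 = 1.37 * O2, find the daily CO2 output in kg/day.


O2 = 354.2 * 0.5 = 177.1
CO2 = 177.1 * 1.37 = 242.627

242.627 kg/day


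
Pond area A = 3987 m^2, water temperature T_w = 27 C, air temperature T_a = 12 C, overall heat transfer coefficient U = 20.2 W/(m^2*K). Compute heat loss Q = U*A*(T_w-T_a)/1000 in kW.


Temperature difference dT = 27 - 12 = 15 K
Heat loss (W) = U * A * dT = 20.2 * 3987 * 15 = 1208061 W
Convert to kW: 1208061 / 1000 = 1208.061 kW

1208.061 kW


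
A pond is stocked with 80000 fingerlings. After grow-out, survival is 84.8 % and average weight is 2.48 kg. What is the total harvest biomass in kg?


Survivors = 80000 * 84.8/100 = 67840 fish
Harvest biomass = survivors * W_f = 67840 * 2.48 = 168243.2 kg

168243.2 kg


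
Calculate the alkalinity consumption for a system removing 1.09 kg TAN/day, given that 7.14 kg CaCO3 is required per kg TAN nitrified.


Alkalinity factor: 7.14 kg CaCO3 consumed per kg TAN nitrified
alk = 1.09 kg TAN * 7.14 = 7.7826 kg CaCO3/day

7.7826 kg CaCO3/day


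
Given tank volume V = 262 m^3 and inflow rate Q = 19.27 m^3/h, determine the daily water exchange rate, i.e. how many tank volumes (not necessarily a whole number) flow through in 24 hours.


Daily flow volume = 19.27 m^3/h * 24 h = 462.48 m^3/day
Exchanges = daily flow / tank volume = 462.48 / 262 = 1.76519 exchanges/day

1.76519 exchanges/day


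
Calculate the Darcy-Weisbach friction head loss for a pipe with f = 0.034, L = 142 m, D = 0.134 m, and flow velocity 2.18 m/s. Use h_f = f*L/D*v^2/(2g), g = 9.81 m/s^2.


v^2 = 2.18^2 = 4.7524 m^2/s^2
L/D = 142/0.134 = 1059.7015
h_f = f*(L/D)*v^2/(2g) = 0.034 * 1059.7015 * 4.7524 / 19.62 = 8.72723 m

8.72723 m


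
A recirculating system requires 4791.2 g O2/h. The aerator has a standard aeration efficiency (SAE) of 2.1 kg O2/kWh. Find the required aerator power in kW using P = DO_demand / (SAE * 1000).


SAE in g O2/kWh = 2.1 * 1000 = 2100 g/kWh
P = DO_demand / SAE_g = 4791.2 / 2100 = 2.28152 kW

2.28152 kW


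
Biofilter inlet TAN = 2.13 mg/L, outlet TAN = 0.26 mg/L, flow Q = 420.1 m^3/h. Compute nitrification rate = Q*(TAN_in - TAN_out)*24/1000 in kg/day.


Concentration drop: TAN_in - TAN_out = 2.13 - 0.26 = 1.87 mg/L
Hourly TAN removed = Q * dTAN = 420.1 m^3/h * 1.87 mg/L = 785.587 g/h  (m^3/h * mg/L = g/h)
Daily TAN removed = 785.587 * 24 = 18854.088 g/day
Convert to kg/day: 18854.088 / 1000 = 18.854088 kg/day

18.854088 kg/day


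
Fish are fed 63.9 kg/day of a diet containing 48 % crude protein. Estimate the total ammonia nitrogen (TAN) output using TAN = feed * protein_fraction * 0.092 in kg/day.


Protein in feed = 63.9 * 48/100 = 30.672 kg/day
TAN = protein * 0.092 = 30.672 * 0.092 = 2.821824 kg/day

2.821824 kg/day


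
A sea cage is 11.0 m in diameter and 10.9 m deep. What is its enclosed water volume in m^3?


r = d/2 = 11.0/2 = 5.5 m
Base area = pi*r^2 = pi*5.5^2 = 95.033178 m^2
Volume = 95.033178 * 10.9 = 1035.86 m^3

1035.86 m^3


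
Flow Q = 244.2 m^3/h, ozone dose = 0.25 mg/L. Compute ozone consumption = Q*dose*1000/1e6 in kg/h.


O3 demand (mg/h) = Q * dose * 1000 = 244.2 * 0.25 * 1000 = 61050 mg/h
Convert mg to kg: 61050 / 1e6 = 0.06105 kg/h

0.06105 kg/h


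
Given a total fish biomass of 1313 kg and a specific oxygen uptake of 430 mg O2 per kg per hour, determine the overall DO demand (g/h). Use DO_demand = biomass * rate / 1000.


Total O2 consumption (mg/h) = 1313 kg * 430 mg/(kg*h) = 564590 mg/h
Convert to g/h: 564590 / 1000 = 564.59 g/h

564.59 g/h


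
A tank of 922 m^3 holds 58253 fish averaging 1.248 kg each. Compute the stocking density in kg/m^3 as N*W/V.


Total biomass = 58253 fish * 1.248 kg = 72699.744 kg
Density = total biomass / volume = 72699.744 / 922 = 78.85 kg/m^3

78.85 kg/m^3


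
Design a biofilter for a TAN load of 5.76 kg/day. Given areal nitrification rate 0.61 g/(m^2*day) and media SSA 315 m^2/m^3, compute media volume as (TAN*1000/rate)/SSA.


A = 5.76*1000 / 0.61 = 9442.623 m^2
V = 9442.623 / 315 = 29.9766

29.9766 m^3


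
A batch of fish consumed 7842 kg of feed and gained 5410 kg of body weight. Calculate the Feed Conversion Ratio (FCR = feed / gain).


FCR = feed consumed / weight gained
FCR = 7842 kg / 5410 kg = 1.44954

1.44954


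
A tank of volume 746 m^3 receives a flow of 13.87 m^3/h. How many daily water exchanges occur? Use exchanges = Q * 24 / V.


Daily flow volume = 13.87 m^3/h * 24 h = 332.88 m^3/day
Exchanges = daily flow / tank volume = 332.88 / 746 = 0.44622 exchanges/day

0.44622 exchanges/day


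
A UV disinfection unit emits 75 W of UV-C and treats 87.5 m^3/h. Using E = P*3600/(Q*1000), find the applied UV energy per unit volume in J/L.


Energy delivered per hour = 75 W * 3600 s = 270000 J/h
Volume treated per hour = 87.5 m^3/h * 1000 = 87500 L/h
dose = 270000 / 87500 = 3.08571 J/L

3.08571 J/L


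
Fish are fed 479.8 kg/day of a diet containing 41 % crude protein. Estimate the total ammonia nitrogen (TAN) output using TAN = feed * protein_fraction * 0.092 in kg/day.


Protein in feed = 479.8 * 41/100 = 196.718 kg/day
TAN = protein * 0.092 = 196.718 * 0.092 = 18.098056 kg/day

18.098056 kg/day


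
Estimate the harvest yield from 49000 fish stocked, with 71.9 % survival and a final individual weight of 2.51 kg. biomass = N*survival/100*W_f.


Survivors = 49000 * 71.9/100 = 35231 fish
Harvest biomass = survivors * W_f = 35231 * 2.51 = 88429.81 kg

88429.81 kg


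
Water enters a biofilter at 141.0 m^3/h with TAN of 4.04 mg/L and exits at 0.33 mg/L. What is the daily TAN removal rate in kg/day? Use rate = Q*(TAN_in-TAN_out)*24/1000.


Concentration drop: TAN_in - TAN_out = 4.04 - 0.33 = 3.71 mg/L
Hourly TAN removed = Q * dTAN = 141.0 m^3/h * 3.71 mg/L = 523.11 g/h  (m^3/h * mg/L = g/h)
Daily TAN removed = 523.11 * 24 = 12554.64 g/day
Convert to kg/day: 12554.64 / 1000 = 12.55464 kg/day

12.55464 kg/day


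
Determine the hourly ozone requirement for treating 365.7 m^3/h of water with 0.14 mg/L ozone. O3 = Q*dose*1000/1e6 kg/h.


O3 demand (mg/h) = Q * dose * 1000 = 365.7 * 0.14 * 1000 = 51198 mg/h
Convert mg to kg: 51198 / 1e6 = 0.051198 kg/h

0.051198 kg/h


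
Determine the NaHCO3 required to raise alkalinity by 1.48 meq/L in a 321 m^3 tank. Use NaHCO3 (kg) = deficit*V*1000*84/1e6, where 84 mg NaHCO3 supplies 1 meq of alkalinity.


Tank volume in L = 321 m^3 * 1000 = 321000 L
Total meq required = 1.48 meq/L * 321000 L = 475080 meq
NaHCO3 mass = 475080 meq * 84 mg/meq / 1e6 = 39.9067 kg

39.9067 kg


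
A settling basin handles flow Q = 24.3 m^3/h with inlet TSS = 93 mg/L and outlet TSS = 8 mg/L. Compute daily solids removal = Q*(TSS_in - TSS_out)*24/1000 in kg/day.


Concentration drop: TSS_in - TSS_out = 93 - 8 = 85 mg/L
Hourly solids removed = Q * dTSS = 24.3 m^3/h * 85 mg/L = 2065.5 g/h  (m^3/h * mg/L = g/h)
Daily solids removed = 2065.5 * 24 = 49572 g/day
Convert g to kg: 49572 / 1000 = 49.572 kg/day

49.572 kg/day


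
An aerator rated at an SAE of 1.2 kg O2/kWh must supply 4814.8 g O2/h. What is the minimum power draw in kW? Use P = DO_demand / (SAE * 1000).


SAE in g O2/kWh = 1.2 * 1000 = 1200 g/kWh
P = DO_demand / SAE_g = 4814.8 / 1200 = 4.01233 kW

4.01233 kW


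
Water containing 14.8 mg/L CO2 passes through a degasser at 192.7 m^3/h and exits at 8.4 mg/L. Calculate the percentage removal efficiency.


CO2_out / CO2_in = 8.4 / 14.8 = 0.56756757
Fraction remaining = 0.56756757
efficiency = (1 - 0.56756757) * 100 = 43.2432 %

43.2432 %


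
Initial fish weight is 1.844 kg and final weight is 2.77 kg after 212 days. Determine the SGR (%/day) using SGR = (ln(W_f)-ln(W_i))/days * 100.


ln(W_f) = ln(2.77) = 1.0188473
ln(W_i) = ln(1.844) = 0.61193713
ln(W_f) - ln(W_i) = 1.0188473 - 0.61193713 = 0.40691017
SGR = 0.40691017 / 212 * 100 = 0.191939 %/day

0.191939 %/day


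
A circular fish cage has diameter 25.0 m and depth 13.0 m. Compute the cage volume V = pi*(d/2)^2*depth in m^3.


r = d/2 = 25.0/2 = 12.5 m
Base area = pi*r^2 = pi*12.5^2 = 490.87385 m^2
Volume = 490.87385 * 13.0 = 6381.36 m^3

6381.36 m^3


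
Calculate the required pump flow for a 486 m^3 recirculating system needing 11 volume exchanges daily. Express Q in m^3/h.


Daily recirculation volume = 486 m^3 * 11 = 5346 m^3/day
Flow rate Q = daily volume / 24 h = 5346 / 24 = 222.75 m^3/h

222.75 m^3/h


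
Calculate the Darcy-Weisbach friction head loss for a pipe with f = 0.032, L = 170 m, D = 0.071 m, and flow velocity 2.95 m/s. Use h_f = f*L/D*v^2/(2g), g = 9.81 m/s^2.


v^2 = 2.95^2 = 8.7025 m^2/s^2
L/D = 170/0.071 = 2394.3662
h_f = f*(L/D)*v^2/(2g) = 0.032 * 2394.3662 * 8.7025 / 19.62 = 33.9849 m

33.9849 m


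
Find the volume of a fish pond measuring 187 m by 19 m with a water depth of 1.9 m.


Base area = L * W = 187 * 19 = 3553 m^2
Volume = area * depth = 3553 * 1.9 = 6750.7 m^3

6750.7 m^3


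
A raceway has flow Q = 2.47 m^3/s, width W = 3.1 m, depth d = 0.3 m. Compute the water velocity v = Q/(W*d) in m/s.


Cross-sectional area = W * d = 3.1 * 0.3 = 0.93 m^2
Velocity = Q / A = 2.47 / 0.93 = 2.65591 m/s

2.65591 m/s


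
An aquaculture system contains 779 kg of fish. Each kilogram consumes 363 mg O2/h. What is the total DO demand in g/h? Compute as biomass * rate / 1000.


Total O2 consumption (mg/h) = 779 kg * 363 mg/(kg*h) = 282777 mg/h
Convert to g/h: 282777 / 1000 = 282.777 g/h

282.777 g/h


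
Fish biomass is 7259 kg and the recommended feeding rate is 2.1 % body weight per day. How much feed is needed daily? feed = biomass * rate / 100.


Feeding rate fraction = 2.1% / 100 = 0.021
Daily feed = 7259 kg * 0.021 = 152.439 kg/day

152.439 kg/day


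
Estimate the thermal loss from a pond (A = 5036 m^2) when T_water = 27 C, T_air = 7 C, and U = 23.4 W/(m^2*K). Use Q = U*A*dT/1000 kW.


Temperature difference dT = 27 - 7 = 20 K
Heat loss (W) = U * A * dT = 23.4 * 5036 * 20 = 2356848 W
Convert to kW: 2356848 / 1000 = 2356.848 kW

2356.848 kW


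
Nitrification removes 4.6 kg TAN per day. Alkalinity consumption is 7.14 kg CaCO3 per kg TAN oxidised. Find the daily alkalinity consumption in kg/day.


Alkalinity factor: 7.14 kg CaCO3 consumed per kg TAN nitrified
alk = 4.6 kg TAN * 7.14 = 32.844 kg CaCO3/day

32.844 kg CaCO3/day


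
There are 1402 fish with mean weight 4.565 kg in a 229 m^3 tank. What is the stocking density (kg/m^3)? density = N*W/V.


Total biomass = 1402 fish * 4.565 kg = 6400.13 kg
Density = total biomass / volume = 6400.13 / 229 = 27.9482 kg/m^3

27.9482 kg/m^3


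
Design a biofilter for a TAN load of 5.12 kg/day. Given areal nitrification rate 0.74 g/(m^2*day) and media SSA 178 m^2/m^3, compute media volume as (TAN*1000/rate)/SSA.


A = 5.12*1000 / 0.74 = 6918.9189 m^2
V = 6918.9189 / 178 = 38.8703

38.8703 m^3


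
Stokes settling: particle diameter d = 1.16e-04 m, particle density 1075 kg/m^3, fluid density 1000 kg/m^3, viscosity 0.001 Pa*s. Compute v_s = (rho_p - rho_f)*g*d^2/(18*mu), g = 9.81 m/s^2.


Density difference: rho_p - rho_f = 1075 - 1000 = 75 kg/m^3
d^2 = (1.16e-04)^2 = 1.3456e-08 m^2
Numerator = (rho_p - rho_f) * g * d^2 = 75 * 9.81 * 1.3456e-08 = 9.900252e-06
Denominator = 18 * mu = 18 * 0.001 = 0.018
v_s = 9.900252e-06 / 0.018 = 5.50014e-04 m/s
Check: Re = rho_f * v_s * d / mu = 1000 * 5.50014e-04 * 1.16e-04 / 0.001 = 0.0638 < 1, so Stokes' law applies.

5.50014e-04 m/s


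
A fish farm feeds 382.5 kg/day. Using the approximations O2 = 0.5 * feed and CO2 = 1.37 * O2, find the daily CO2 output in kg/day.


O2 = 382.5 * 0.5 = 191.25
CO2 = 191.25 * 1.37 = 262.0125

262.0125 kg/day


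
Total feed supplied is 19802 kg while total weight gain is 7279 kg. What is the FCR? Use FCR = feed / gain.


FCR = feed consumed / weight gained
FCR = 19802 kg / 7279 kg = 2.72043

2.72043


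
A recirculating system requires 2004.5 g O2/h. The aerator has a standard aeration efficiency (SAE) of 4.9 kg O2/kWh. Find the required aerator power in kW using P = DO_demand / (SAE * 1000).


SAE in g O2/kWh = 4.9 * 1000 = 4900 g/kWh
P = DO_demand / SAE_g = 2004.5 / 4900 = 0.409082 kW

0.409082 kW


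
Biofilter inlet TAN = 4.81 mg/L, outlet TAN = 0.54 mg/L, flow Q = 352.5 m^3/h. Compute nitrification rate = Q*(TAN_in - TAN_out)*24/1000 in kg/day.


Concentration drop: TAN_in - TAN_out = 4.81 - 0.54 = 4.27 mg/L
Hourly TAN removed = Q * dTAN = 352.5 m^3/h * 4.27 mg/L = 1505.175 g/h  (m^3/h * mg/L = g/h)
Daily TAN removed = 1505.175 * 24 = 36124.2 g/day
Convert to kg/day: 36124.2 / 1000 = 36.1242 kg/day

36.1242 kg/day


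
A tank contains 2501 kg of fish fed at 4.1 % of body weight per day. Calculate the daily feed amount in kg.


Feeding rate fraction = 4.1% / 100 = 0.041
Daily feed = 2501 kg * 0.041 = 102.541 kg/day

102.541 kg/day


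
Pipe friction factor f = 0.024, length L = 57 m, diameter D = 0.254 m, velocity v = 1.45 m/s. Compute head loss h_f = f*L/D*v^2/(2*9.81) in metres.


v^2 = 1.45^2 = 2.1025 m^2/s^2
L/D = 57/0.254 = 224.40945
h_f = f*(L/D)*v^2/(2g) = 0.024 * 224.40945 * 2.1025 / 19.62 = 0.577151 m

0.577151 m


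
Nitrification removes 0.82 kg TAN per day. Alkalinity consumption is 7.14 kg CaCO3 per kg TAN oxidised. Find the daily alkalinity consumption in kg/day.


Alkalinity factor: 7.14 kg CaCO3 consumed per kg TAN nitrified
alk = 0.82 kg TAN * 7.14 = 5.8548 kg CaCO3/day

5.8548 kg CaCO3/day


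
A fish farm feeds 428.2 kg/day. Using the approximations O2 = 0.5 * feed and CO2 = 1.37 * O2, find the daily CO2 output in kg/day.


O2 = 428.2 * 0.5 = 214.1
CO2 = 214.1 * 1.37 = 293.317

293.317 kg/day


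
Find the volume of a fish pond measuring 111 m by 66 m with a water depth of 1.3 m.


Base area = L * W = 111 * 66 = 7326 m^2
Volume = area * depth = 7326 * 1.3 = 9523.8 m^3

9523.8 m^3


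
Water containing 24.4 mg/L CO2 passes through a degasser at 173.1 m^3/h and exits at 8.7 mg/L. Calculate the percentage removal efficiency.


CO2_out / CO2_in = 8.7 / 24.4 = 0.35655738
Fraction remaining = 0.35655738
efficiency = (1 - 0.35655738) * 100 = 64.3443 %

64.3443 %


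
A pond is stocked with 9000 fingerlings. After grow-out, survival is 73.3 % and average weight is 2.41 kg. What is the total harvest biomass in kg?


Survivors = 9000 * 73.3/100 = 6597 fish
Harvest biomass = survivors * W_f = 6597 * 2.41 = 15898.77 kg

15898.77 kg


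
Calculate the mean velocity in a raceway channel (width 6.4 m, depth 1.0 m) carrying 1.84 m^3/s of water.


Cross-sectional area = W * d = 6.4 * 1.0 = 6.4 m^2
Velocity = Q / A = 1.84 / 6.4 = 0.2875 m/s

0.2875 m/s


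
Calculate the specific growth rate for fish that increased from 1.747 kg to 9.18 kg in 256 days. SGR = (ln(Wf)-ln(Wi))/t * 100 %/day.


ln(W_f) = ln(9.18) = 2.2170272
ln(W_i) = ln(1.747) = 0.55790003
ln(W_f) - ln(W_i) = 2.2170272 - 0.55790003 = 1.6591272
SGR = 1.6591272 / 256 * 100 = 0.648097 %/day

0.648097 %/day


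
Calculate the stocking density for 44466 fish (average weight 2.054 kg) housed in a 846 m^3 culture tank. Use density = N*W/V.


Total biomass = 44466 fish * 2.054 kg = 91333.164 kg
Density = total biomass / volume = 91333.164 / 846 = 107.959 kg/m^3

107.959 kg/m^3


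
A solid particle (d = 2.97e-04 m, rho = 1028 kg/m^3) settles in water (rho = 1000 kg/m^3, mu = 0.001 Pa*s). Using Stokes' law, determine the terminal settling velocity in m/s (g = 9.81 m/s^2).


Density difference: rho_p - rho_f = 1028 - 1000 = 28 kg/m^3
d^2 = (2.97e-04)^2 = 8.8209e-08 m^2
Numerator = (rho_p - rho_f) * g * d^2 = 28 * 9.81 * 8.8209e-08 = 2.4229248e-05
Denominator = 18 * mu = 18 * 0.001 = 0.018
v_s = 2.4229248e-05 / 0.018 = 0.00134607 m/s
Check: Re = rho_f * v_s * d / mu = 1000 * 0.00134607 * 2.97e-04 / 0.001 = 0.4 < 1, so Stokes' law applies.

0.00134607 m/s


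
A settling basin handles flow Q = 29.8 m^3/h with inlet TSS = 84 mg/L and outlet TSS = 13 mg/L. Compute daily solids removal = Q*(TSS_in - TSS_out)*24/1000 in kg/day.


Concentration drop: TSS_in - TSS_out = 84 - 13 = 71 mg/L
Hourly solids removed = Q * dTSS = 29.8 m^3/h * 71 mg/L = 2115.8 g/h  (m^3/h * mg/L = g/h)
Daily solids removed = 2115.8 * 24 = 50779.2 g/day
Convert g to kg: 50779.2 / 1000 = 50.7792 kg/day

50.7792 kg/day


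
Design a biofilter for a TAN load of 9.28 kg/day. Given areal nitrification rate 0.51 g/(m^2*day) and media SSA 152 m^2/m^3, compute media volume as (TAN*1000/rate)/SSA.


A = 9.28*1000 / 0.51 = 18196.078 m^2
V = 18196.078 / 152 = 119.711

119.711 m^3


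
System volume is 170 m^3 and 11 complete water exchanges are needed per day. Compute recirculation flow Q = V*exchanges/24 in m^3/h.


Daily recirculation volume = 170 m^3 * 11 = 1870 m^3/day
Flow rate Q = daily volume / 24 h = 1870 / 24 = 77.9167 m^3/h

77.9167 m^3/h


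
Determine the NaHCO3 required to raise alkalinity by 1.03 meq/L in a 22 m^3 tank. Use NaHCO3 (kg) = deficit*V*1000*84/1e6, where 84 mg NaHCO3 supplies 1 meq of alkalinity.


Tank volume in L = 22 m^3 * 1000 = 22000 L
Total meq required = 1.03 meq/L * 22000 L = 22660 meq
NaHCO3 mass = 22660 meq * 84 mg/meq / 1e6 = 1.90344 kg

1.90344 kg


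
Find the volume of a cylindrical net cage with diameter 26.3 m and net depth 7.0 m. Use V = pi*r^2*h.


r = d/2 = 26.3/2 = 13.15 m
Base area = pi*r^2 = pi*13.15^2 = 543.25206 m^2
Volume = 543.25206 * 7.0 = 3802.76 m^3

3802.76 m^3


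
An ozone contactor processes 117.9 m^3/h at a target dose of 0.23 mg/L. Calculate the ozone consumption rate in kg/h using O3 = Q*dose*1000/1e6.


O3 demand (mg/h) = Q * dose * 1000 = 117.9 * 0.23 * 1000 = 27117 mg/h
Convert mg to kg: 27117 / 1e6 = 0.027117 kg/h

0.027117 kg/h


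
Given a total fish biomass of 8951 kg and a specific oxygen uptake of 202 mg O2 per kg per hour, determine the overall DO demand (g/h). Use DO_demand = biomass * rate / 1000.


Total O2 consumption (mg/h) = 8951 kg * 202 mg/(kg*h) = 1808102 mg/h
Convert to g/h: 1808102 / 1000 = 1808.102 g/h

1808.102 g/h


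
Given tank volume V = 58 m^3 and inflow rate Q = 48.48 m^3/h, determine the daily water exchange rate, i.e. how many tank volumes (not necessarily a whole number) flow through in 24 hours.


Daily flow volume = 48.48 m^3/h * 24 h = 1163.52 m^3/day
Exchanges = daily flow / tank volume = 1163.52 / 58 = 20.0607 exchanges/day

20.0607 exchanges/day


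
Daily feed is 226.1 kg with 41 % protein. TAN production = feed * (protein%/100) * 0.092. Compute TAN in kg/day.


Protein in feed = 226.1 * 41/100 = 92.701 kg/day
TAN = protein * 0.092 = 92.701 * 0.092 = 8.528492 kg/day

8.528492 kg/day


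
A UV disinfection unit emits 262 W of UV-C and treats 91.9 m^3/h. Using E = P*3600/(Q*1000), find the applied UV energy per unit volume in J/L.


Energy delivered per hour = 262 W * 3600 s = 943200 J/h
Volume treated per hour = 91.9 m^3/h * 1000 = 91900 L/h
dose = 943200 / 91900 = 10.2633 J/L

10.2633 J/L


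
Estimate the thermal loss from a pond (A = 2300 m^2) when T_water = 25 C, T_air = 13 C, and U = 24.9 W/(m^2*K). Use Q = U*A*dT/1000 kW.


Temperature difference dT = 25 - 13 = 12 K
Heat loss (W) = U * A * dT = 24.9 * 2300 * 12 = 687240 W
Convert to kW: 687240 / 1000 = 687.24 kW

687.24 kW


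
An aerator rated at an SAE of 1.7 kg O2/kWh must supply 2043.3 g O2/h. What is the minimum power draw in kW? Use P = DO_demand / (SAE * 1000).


SAE in g O2/kWh = 1.7 * 1000 = 1700 g/kWh
P = DO_demand / SAE_g = 2043.3 / 1700 = 1.20194 kW

1.20194 kW


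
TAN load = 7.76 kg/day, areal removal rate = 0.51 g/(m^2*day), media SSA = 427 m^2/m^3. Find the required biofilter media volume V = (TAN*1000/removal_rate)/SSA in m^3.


A = 7.76*1000 / 0.51 = 15215.686 m^2
V = 15215.686 / 427 = 35.6339

35.6339 m^3


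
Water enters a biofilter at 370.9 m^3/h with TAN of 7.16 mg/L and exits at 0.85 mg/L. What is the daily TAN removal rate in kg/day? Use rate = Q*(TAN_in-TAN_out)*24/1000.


Concentration drop: TAN_in - TAN_out = 7.16 - 0.85 = 6.31 mg/L
Hourly TAN removed = Q * dTAN = 370.9 m^3/h * 6.31 mg/L = 2340.379 g/h  (m^3/h * mg/L = g/h)
Daily TAN removed = 2340.379 * 24 = 56169.096 g/day
Convert to kg/day: 56169.096 / 1000 = 56.169096 kg/day

56.169096 kg/day


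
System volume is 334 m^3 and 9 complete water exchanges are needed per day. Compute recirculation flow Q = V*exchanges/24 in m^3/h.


Daily recirculation volume = 334 m^3 * 9 = 3006 m^3/day
Flow rate Q = daily volume / 24 h = 3006 / 24 = 125.25 m^3/h

125.25 m^3/h


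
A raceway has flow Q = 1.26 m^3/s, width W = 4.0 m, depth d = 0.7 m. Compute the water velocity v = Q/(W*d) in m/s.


Cross-sectional area = W * d = 4.0 * 0.7 = 2.8 m^2
Velocity = Q / A = 1.26 / 2.8 = 0.45 m/s

0.45 m/s


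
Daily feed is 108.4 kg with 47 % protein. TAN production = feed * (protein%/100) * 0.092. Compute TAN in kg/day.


Protein in feed = 108.4 * 47/100 = 50.948 kg/day
TAN = protein * 0.092 = 50.948 * 0.092 = 4.687216 kg/day

4.687216 kg/day


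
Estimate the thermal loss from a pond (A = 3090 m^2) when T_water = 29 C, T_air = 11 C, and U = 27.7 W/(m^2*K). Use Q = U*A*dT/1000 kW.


Temperature difference dT = 29 - 11 = 18 K
Heat loss (W) = U * A * dT = 27.7 * 3090 * 18 = 1540674 W
Convert to kW: 1540674 / 1000 = 1540.674 kW

1540.674 kW


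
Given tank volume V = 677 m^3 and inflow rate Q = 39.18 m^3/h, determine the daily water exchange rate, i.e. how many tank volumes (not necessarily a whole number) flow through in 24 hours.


Daily flow volume = 39.18 m^3/h * 24 h = 940.32 m^3/day
Exchanges = daily flow / tank volume = 940.32 / 677 = 1.38895 exchanges/day

1.38895 exchanges/day


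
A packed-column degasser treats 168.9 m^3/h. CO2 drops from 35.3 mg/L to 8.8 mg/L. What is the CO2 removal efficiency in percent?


CO2_out / CO2_in = 8.8 / 35.3 = 0.24929178
Fraction remaining = 0.24929178
efficiency = (1 - 0.24929178) * 100 = 75.0708 %

75.0708 %


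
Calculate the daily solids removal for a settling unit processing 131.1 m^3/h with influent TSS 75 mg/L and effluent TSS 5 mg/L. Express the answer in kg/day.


Concentration drop: TSS_in - TSS_out = 75 - 5 = 70 mg/L
Hourly solids removed = Q * dTSS = 131.1 m^3/h * 70 mg/L = 9177 g/h  (m^3/h * mg/L = g/h)
Daily solids removed = 9177 * 24 = 220248 g/day
Convert g to kg: 220248 / 1000 = 220.248 kg/day

220.248 kg/day
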